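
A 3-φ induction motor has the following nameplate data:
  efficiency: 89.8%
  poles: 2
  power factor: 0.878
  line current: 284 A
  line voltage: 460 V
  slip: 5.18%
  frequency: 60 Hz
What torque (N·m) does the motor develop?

499 N·m

P_in = √3·V·I·cosφ = 1.732 × 460 × 284 × 0.878 = 198664 W
P_out = η·P_in = 0.898 × 198664 = 178400 W
n_s = 120×60/2 = 3600 rpm; n = 3600×(1−0.0518) = 3414 rpm
ω = 2π×3414/60 = 357.5 rad/s
τ = P_out/ω = 178400/357.5 = 499 N·m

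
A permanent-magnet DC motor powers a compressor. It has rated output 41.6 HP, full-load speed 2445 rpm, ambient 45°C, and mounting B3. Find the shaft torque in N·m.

121 N·m

P_out = 41.6 × 746 = 31034 W
ω = 2π × 2445/60 = 256 rad/s
τ = P_out/ω = 31034/256 = 121 N·m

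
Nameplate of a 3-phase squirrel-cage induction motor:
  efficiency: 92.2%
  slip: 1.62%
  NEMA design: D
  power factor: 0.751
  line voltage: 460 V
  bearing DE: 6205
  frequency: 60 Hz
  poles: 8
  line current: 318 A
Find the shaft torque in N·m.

1890 N·m

P_in = √3·V·I·cosφ = 1.732 × 460 × 318 × 0.751 = 190271 W
P_out = η·P_in = 0.922 × 190271 = 175430 W
n_s = 120×60/8 = 900 rpm; n = 900×(1−0.0162) = 885 rpm
ω = 2π×885/60 = 92.68 rad/s
τ = P_out/ω = 175430/92.68 = 1890 N·m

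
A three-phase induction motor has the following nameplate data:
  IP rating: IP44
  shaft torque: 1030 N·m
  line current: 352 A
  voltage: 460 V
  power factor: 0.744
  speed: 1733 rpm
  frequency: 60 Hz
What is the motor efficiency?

ω = 2π × 1733/60 = 181.5 rad/s; P_out = τω = 1030 × 181.5 = 186945 W
P_in = √3·V_L·I_L·cosφ = 1.732 × 460 × 352 × 0.744 = 208651 W
η = P_out / P_in = 186945 / 208651 = 0.896 = 89.6%

89.6 %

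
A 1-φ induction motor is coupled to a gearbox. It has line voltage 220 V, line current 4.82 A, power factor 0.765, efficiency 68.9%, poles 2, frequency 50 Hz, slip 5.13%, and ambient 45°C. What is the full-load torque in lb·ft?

P_in = V·I·cosφ = 220 × 4.82 × 0.765 = 811 W
P_out = η·P_in = 0.689 × 811 = 559 W
n_s = 120×50/2 = 3000 rpm; n = 3000×(1−0.0513) = 2846 rpm
ω = 2π×2846/60 = 298 rad/s
τ = P_out/ω = 559/298 = 1.876 N·m
In lb·ft: 1.876/1.356 = 1.38 lb·ft

1.38 lb·ft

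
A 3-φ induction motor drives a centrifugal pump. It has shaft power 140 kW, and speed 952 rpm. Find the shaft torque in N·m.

ω = 2π × 952/60 = 99.69 rad/s
τ = P/ω = 140000/99.69 = 1400 N·m

1400 N·m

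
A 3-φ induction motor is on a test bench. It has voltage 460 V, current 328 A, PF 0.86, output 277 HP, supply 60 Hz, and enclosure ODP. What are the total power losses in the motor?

18.1 kW

P_in = √3·V·I·cosφ = 1.732×460×328×0.86 = 224739 W
P_out = 277×746 = 206642 W
Losses = P_in − P_out = 224739 − 206642 = 18097 W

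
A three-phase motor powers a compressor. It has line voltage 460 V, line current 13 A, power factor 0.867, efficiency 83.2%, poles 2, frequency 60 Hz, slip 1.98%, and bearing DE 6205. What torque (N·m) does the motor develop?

20.2 N·m

P_in = √3·V·I·cosφ = 1.732 × 460 × 13 × 0.867 = 8980 W
P_out = η·P_in = 0.832 × 8980 = 7471 W
n_s = 120×60/2 = 3600 rpm; n = 3600×(1−0.0198) = 3529 rpm
ω = 2π×3529/60 = 369.6 rad/s
τ = P_out/ω = 7471/369.6 = 20.2 N·m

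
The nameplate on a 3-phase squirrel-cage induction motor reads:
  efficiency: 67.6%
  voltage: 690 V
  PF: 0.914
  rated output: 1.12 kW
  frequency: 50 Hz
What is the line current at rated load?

P_out = 1.12 kW = 1120 W
P_in = P_out / η = 1120 / 0.676 = 1657 W
I_L = P_in / (√3·V_L·cosφ) = 1657 / (1.732 × 690 × 0.914) = 1.52 A

1.52 A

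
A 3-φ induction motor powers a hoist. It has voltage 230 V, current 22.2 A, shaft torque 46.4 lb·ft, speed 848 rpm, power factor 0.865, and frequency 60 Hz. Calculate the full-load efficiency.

τ = 46.4 lb·ft × 1.356 = 62.92 N·m
ω = 2π × 848/60 = 88.8 rad/s; P_out = τω = 62.92 × 88.8 = 5587 W
P_in = √3·V_L·I_L·cosφ = 1.732 × 230 × 22.2 × 0.865 = 7650 W
η = P_out / P_in = 5587 / 7650 = 0.730 = 73.0%

73.0 %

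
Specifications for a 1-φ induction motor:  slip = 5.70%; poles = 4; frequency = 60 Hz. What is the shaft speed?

1697 rpm

n_s = 120f/p = 120×60/4 = 1800 rpm
n = n_s(1 − s) = 1800 × (1 − 0.057) = 1697 rpm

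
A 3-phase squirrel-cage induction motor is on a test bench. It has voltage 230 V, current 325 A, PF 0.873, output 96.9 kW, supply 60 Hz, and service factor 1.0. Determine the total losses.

P_in = √3·V·I·cosφ = 1.732×230×325×0.873 = 113025 W
P_out = 96900 W
Losses = P_in − P_out = 113025 − 96900 = 16125 W

16.1 kW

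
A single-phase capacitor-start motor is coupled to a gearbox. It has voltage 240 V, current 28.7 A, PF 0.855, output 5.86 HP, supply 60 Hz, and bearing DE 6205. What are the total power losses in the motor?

P_in = V·I·cosφ = 240×28.7×0.855 = 5889 W
P_out = 5.86×746 = 4372 W
Losses = P_in − P_out = 5889 − 4372 = 1517 W

1.52 kW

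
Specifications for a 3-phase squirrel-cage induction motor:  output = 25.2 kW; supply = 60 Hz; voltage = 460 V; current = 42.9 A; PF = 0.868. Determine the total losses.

4470 W

P_in = √3·V·I·cosφ = 1.732×460×42.9×0.868 = 29668 W
P_out = 25200 W
Losses = P_in − P_out = 29668 − 25200 = 4468 W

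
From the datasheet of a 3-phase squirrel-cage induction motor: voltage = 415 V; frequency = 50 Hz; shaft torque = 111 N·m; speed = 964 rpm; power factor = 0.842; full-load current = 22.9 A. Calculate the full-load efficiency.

80.8 %

ω = 2π × 964/60 = 100.9 rad/s; P_out = τω = 111 × 100.9 = 11200 W
P_in = √3·V_L·I_L·cosφ = 1.732 × 415 × 22.9 × 0.842 = 13859 W
η = P_out / P_in = 11200 / 13859 = 0.808 = 80.8%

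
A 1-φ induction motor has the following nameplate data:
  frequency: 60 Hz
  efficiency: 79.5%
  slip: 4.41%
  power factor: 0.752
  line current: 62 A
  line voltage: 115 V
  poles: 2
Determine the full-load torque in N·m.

11.8 N·m

P_in = V·I·cosφ = 115 × 62 × 0.752 = 5362 W
P_out = η·P_in = 0.795 × 5362 = 4263 W
n_s = 120×60/2 = 3600 rpm; n = 3600×(1−0.0441) = 3441 rpm
ω = 2π×3441/60 = 360.3 rad/s
τ = P_out/ω = 4263/360.3 = 11.8 N·m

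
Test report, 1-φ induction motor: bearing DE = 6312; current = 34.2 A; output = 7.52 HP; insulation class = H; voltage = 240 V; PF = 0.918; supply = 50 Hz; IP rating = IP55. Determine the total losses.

1.93 kW

P_in = V·I·cosφ = 240×34.2×0.918 = 7535 W
P_out = 7.52×746 = 5610 W
Losses = P_in − P_out = 7535 − 5610 = 1925 W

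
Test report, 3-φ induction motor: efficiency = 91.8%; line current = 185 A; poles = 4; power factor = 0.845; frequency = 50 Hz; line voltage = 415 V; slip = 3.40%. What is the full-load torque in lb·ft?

501 lb·ft

P_in = √3·V·I·cosφ = 1.732 × 415 × 185 × 0.845 = 112363 W
P_out = η·P_in = 0.918 × 112363 = 103149 W
n_s = 120×50/4 = 1500 rpm; n = 1500×(1−0.034) = 1449 rpm
ω = 2π×1449/60 = 151.7 rad/s
τ = P_out/ω = 103149/151.7 = 680 N·m
In lb·ft: 680/1.356 = 501 lb·ft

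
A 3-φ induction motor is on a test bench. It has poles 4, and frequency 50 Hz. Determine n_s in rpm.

n_s = 120f/p = 120×50/4 = 1500 rpm

1500 rpm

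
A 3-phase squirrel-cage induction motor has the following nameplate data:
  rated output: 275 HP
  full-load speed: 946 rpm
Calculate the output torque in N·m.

2070 N·m

P_out = 275 × 746 = 205150 W
ω = 2π × 946/60 = 99.06 rad/s
τ = P_out/ω = 205150/99.06 = 2070 N·m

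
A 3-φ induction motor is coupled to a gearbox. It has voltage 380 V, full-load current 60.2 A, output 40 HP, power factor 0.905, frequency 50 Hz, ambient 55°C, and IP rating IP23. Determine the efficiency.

P_out = 40 × 746 = 29840 W
P_in = √3·V_L·I_L·cosφ = 1.732 × 380 × 60.2 × 0.905 = 35857 W
η = P_out / P_in = 29840 / 35857 = 0.832 = 83.2%

83.2 %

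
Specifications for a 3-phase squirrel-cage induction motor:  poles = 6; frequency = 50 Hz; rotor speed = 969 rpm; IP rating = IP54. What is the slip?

n_s = 120f/p = 120×50/6 = 1000 rpm
s = (n_s − n)/n_s = (1000 − 969)/1000 = 0.0310

3.10 %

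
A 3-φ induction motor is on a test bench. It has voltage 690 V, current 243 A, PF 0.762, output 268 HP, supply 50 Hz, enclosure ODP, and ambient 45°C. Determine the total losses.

21400 W

P_in = √3·V·I·cosφ = 1.732×690×243×0.762 = 221288 W
P_out = 268×746 = 199928 W
Losses = P_in − P_out = 221288 − 199928 = 21360 W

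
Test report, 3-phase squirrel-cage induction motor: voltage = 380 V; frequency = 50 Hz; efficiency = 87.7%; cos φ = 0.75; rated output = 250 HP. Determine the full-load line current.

P_out = 250 × 746 = 186500 W
P_in = P_out / η = 186500 / 0.877 = 212657 W
I_L = P_in / (√3·V_L·cosφ) = 212657 / (1.732 × 380 × 0.75) = 431 A

431 A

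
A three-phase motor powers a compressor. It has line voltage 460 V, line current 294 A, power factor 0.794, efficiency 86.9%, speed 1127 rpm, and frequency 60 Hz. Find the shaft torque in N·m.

1370 N·m

P_in = √3·V·I·cosφ = 1.732 × 460 × 294 × 0.794 = 185983 W
P_out = η·P_in = 0.869 × 185983 = 161619 W
n = 1127 rpm
ω = 2π×1127/60 = 118 rad/s
τ = P_out/ω = 161619/118 = 1370 N·m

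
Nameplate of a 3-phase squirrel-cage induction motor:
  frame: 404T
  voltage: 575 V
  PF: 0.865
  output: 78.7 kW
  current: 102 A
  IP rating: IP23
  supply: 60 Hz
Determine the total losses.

9170 W

P_in = √3·V·I·cosφ = 1.732×575×102×0.865 = 87868 W
P_out = 78700 W
Losses = P_in − P_out = 87868 − 78700 = 9168 W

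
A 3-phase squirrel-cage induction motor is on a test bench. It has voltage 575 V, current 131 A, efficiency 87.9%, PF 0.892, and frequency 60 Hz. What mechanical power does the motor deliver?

P_in = √3·V·I·cosφ = 1.732 × 575 × 131 × 0.892 = 116373 W
P_out = η·P_in = 0.879 × 116373 = 102292 W

102 kW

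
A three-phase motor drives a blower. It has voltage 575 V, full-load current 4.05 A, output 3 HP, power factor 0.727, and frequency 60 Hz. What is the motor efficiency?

P_out = 3 × 746 = 2238 W
P_in = √3·V_L·I_L·cosφ = 1.732 × 575 × 4.05 × 0.727 = 2932 W
η = P_out / P_in = 2238 / 2932 = 0.763 = 76.3%

76.3 %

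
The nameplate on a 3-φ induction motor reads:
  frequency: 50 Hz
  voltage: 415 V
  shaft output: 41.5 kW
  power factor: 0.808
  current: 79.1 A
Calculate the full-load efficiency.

90.3 %

P_out = 41.5 kW = 41500 W
P_in = √3·V_L·I_L·cosφ = 1.732 × 415 × 79.1 × 0.808 = 45939 W
η = P_out / P_in = 41500 / 45939 = 0.903 = 90.3%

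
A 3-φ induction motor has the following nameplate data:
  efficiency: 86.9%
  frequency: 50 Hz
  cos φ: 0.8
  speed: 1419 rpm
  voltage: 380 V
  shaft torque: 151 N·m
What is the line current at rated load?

ω = 2π×1419/60 = 148.6 rad/s; P_out = τω = 151 × 148.6 = 22439 W
P_in = P_out / η = 22439 / 0.869 = 25822 W
I_L = P_in / (√3·V_L·cosφ) = 25822 / (1.732 × 380 × 0.8) = 49 A

49 A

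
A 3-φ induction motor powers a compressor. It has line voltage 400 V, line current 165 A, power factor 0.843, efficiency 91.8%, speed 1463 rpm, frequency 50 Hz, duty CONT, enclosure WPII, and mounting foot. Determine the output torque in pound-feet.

426 lb·ft

P_in = √3·V·I·cosφ = 1.732 × 400 × 165 × 0.843 = 96365 W
P_out = η·P_in = 0.918 × 96365 = 88463 W
n = 1463 rpm
ω = 2π×1463/60 = 153.2 rad/s
τ = P_out/ω = 88463/153.2 = 577.4 N·m
In lb·ft: 577.4/1.356 = 426 lb·ft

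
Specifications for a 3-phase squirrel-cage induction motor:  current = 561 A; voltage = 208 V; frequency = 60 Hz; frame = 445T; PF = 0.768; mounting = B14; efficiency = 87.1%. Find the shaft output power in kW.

P_in = √3·V·I·cosφ = 1.732 × 208 × 561 × 0.768 = 155216 W
P_out = η·P_in = 0.871 × 155216 = 135193 W

135 kW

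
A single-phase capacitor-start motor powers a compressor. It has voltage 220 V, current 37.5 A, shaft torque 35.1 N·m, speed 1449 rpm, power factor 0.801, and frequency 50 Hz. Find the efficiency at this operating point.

ω = 2π × 1449/60 = 151.7 rad/s; P_out = τω = 35.1 × 151.7 = 5325 W
P_in = V·I·cosφ = 220 × 37.5 × 0.801 = 6608 W
η = P_out / P_in = 5325 / 6608 = 0.806 = 80.6%

80.6 %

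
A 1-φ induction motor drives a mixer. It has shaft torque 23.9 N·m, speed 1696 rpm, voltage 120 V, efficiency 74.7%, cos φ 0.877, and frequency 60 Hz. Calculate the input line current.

54 A

ω = 2π×1696/60 = 177.6 rad/s; P_out = τω = 23.9 × 177.6 = 4245 W
P_in = P_out / η = 4245 / 0.747 = 5683 W
I = P_in / (V·cosφ) = 5683 / (120 × 0.877) = 54 A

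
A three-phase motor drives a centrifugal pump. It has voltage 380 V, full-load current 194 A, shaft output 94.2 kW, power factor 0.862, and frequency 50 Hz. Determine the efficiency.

P_out = 94.2 kW = 94200 W
P_in = √3·V_L·I_L·cosφ = 1.732 × 380 × 194 × 0.862 = 110063 W
η = P_out / P_in = 94200 / 110063 = 0.856 = 85.6%

85.6 %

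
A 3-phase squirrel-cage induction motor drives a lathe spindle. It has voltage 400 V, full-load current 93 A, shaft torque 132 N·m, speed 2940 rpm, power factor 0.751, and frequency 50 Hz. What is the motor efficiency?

ω = 2π × 2940/60 = 307.9 rad/s; P_out = τω = 132 × 307.9 = 40643 W
P_in = √3·V_L·I_L·cosφ = 1.732 × 400 × 93 × 0.751 = 48387 W
η = P_out / P_in = 40643 / 48387 = 0.840 = 84.0%

84.0 %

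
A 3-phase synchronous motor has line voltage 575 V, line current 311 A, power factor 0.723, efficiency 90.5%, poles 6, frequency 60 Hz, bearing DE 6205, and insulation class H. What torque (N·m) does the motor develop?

P_in = √3·V·I·cosφ = 1.732 × 575 × 311 × 0.723 = 223931 W
P_out = η·P_in = 0.905 × 223931 = 202658 W
n = n_s = 120×60/6 = 1200 rpm (synchronous)
ω = 2π×1200/60 = 125.7 rad/s
τ = P_out/ω = 202658/125.7 = 1610 N·m

1610 N·m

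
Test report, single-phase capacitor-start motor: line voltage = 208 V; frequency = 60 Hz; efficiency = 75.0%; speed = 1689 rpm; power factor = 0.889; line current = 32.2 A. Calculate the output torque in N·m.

25.2 N·m

P_in = V·I·cosφ = 208 × 32.2 × 0.889 = 5954 W
P_out = η·P_in = 0.75 × 5954 = 4466 W
n = 1689 rpm
ω = 2π×1689/60 = 176.9 rad/s
τ = P_out/ω = 4466/176.9 = 25.2 N·m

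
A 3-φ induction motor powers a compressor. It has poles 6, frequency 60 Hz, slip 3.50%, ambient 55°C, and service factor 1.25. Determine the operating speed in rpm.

n_s = 120f/p = 120×60/6 = 1200 rpm
n = n_s(1 − s) = 1200 × (1 − 0.035) = 1158 rpm

1158 rpm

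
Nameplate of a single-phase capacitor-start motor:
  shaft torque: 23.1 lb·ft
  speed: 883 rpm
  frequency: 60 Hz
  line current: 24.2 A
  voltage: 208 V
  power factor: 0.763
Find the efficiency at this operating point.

τ = 23.1 lb·ft × 1.356 = 31.32 N·m
ω = 2π × 883/60 = 92.47 rad/s; P_out = τω = 31.32 × 92.47 = 2896 W
P_in = V·I·cosφ = 208 × 24.2 × 0.763 = 3841 W
η = P_out / P_in = 2896 / 3841 = 0.754 = 75.4%

75.4 %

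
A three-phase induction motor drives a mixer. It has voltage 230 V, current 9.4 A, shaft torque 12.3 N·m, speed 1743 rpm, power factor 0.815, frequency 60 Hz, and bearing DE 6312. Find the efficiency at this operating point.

ω = 2π × 1743/60 = 182.5 rad/s; P_out = τω = 12.3 × 182.5 = 2245 W
P_in = √3·V_L·I_L·cosφ = 1.732 × 230 × 9.4 × 0.815 = 3052 W
η = P_out / P_in = 2245 / 3052 = 0.736 = 73.6%

73.6 %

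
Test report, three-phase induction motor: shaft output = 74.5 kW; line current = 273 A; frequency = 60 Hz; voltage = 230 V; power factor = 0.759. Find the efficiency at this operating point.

P_out = 74.5 kW = 74500 W
P_in = √3·V_L·I_L·cosφ = 1.732 × 230 × 273 × 0.759 = 82543 W
η = P_out / P_in = 74500 / 82543 = 0.903 = 90.3%

90.3 %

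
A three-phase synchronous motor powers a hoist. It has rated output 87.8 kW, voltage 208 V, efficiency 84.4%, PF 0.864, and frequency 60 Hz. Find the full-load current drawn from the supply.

P_out = 87.8 kW = 87800 W
P_in = P_out / η = 87800 / 0.844 = 104028 W
I_L = P_in / (√3·V_L·cosφ) = 104028 / (1.732 × 208 × 0.864) = 334 A

334 A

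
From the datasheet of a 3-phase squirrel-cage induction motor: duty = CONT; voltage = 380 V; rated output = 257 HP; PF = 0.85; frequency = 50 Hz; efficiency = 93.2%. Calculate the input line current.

368 A

P_out = 257 × 746 = 191722 W
P_in = P_out / η = 191722 / 0.932 = 205710 W
I_L = P_in / (√3·V_L·cosφ) = 205710 / (1.732 × 380 × 0.85) = 368 A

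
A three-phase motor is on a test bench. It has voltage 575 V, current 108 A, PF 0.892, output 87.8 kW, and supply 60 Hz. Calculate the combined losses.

P_in = √3·V·I·cosφ = 1.732×575×108×0.892 = 95941 W
P_out = 87800 W
Losses = P_in − P_out = 95941 − 87800 = 8141 W

8.14 kW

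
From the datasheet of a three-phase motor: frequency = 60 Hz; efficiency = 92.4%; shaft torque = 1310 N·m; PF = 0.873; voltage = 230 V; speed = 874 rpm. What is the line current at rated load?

373 A

ω = 2π×874/60 = 91.53 rad/s; P_out = τω = 1310 × 91.53 = 119904 W
P_in = P_out / η = 119904 / 0.924 = 129766 W
I_L = P_in / (√3·V_L·cosφ) = 129766 / (1.732 × 230 × 0.873) = 373 A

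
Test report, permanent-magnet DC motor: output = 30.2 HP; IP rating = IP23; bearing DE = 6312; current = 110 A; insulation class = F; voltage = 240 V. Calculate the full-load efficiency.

P_out = 30.2 × 746 = 22529 W
P_in = V·I = 240 × 110 = 26400 W
η = P_out / P_in = 22529 / 26400 = 0.853 = 85.3%

85.3 %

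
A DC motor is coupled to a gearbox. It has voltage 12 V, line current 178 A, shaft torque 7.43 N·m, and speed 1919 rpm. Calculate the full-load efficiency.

69.9 %

ω = 2π × 1919/60 = 201 rad/s; P_out = τω = 7.43 × 201 = 1493 W
P_in = V·I = 12 × 178 = 2136 W
η = P_out / P_in = 1493 / 2136 = 0.699 = 69.9%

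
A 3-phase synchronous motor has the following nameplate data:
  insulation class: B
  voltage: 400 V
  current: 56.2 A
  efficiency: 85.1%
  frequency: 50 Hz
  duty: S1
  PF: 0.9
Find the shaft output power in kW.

29.8 kW

P_in = √3·V·I·cosφ = 1.732 × 400 × 56.2 × 0.9 = 35042 W
P_out = η·P_in = 0.851 × 35042 = 29821 W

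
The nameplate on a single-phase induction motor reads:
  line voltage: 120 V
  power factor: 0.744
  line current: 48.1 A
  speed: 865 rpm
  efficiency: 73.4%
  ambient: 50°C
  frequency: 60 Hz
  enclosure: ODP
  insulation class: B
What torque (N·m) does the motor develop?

P_in = V·I·cosφ = 120 × 48.1 × 0.744 = 4294 W
P_out = η·P_in = 0.734 × 4294 = 3152 W
n = 865 rpm
ω = 2π×865/60 = 90.58 rad/s
τ = P_out/ω = 3152/90.58 = 34.8 N·m

34.8 N·m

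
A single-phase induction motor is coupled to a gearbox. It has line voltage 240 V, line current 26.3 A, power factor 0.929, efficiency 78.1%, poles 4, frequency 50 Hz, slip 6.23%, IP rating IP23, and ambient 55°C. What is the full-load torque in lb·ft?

P_in = V·I·cosφ = 240 × 26.3 × 0.929 = 5864 W
P_out = η·P_in = 0.781 × 5864 = 4580 W
n_s = 120×50/4 = 1500 rpm; n = 1500×(1−0.0623) = 1407 rpm
ω = 2π×1407/60 = 147.3 rad/s
τ = P_out/ω = 4580/147.3 = 31.09 N·m
In lb·ft: 31.09/1.356 = 22.9 lb·ft

22.9 lb·ft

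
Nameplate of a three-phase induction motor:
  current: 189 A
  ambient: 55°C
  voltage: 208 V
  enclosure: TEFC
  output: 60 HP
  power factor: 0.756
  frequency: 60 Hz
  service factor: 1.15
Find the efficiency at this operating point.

P_out = 60 × 746 = 44760 W
P_in = √3·V_L·I_L·cosφ = 1.732 × 208 × 189 × 0.756 = 51475 W
η = P_out / P_in = 44760 / 51475 = 0.870 = 87.0%

87.0 %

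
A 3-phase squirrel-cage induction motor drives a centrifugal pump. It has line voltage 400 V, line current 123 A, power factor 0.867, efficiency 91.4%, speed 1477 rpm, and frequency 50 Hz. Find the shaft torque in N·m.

437 N·m

P_in = √3·V·I·cosφ = 1.732 × 400 × 123 × 0.867 = 73881 W
P_out = η·P_in = 0.914 × 73881 = 67527 W
n = 1477 rpm
ω = 2π×1477/60 = 154.7 rad/s
τ = P_out/ω = 67527/154.7 = 437 N·m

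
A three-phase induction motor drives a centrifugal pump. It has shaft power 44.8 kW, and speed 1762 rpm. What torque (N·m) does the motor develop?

243 N·m

ω = 2π × 1762/60 = 184.5 rad/s
τ = P/ω = 44800/184.5 = 243 N·m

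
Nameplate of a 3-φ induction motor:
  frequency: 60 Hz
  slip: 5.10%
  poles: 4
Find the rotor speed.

1708 rpm

n_s = 120f/p = 120×60/4 = 1800 rpm
n = n_s(1 − s) = 1800 × (1 − 0.051) = 1708 rpm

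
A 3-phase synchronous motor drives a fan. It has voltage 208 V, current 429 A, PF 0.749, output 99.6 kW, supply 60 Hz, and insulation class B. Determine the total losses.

16.2 kW

P_in = √3·V·I·cosφ = 1.732×208×429×0.749 = 115758 W
P_out = 99600 W
Losses = P_in − P_out = 115758 − 99600 = 16158 W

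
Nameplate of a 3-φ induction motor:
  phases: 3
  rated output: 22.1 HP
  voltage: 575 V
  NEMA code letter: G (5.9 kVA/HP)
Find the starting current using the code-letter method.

131 A

S_LR = 5.9 × 22.1 = 130.39 kVA
I_LR = S_LR/(√3·V_L) = 130390/(1.732×575) = 131 A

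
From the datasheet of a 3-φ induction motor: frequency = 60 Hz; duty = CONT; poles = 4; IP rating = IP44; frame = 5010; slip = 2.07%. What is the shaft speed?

1763 rpm

n_s = 120f/p = 120×60/4 = 1800 rpm
n = n_s(1 − s) = 1800 × (1 − 0.0207) = 1763 rpm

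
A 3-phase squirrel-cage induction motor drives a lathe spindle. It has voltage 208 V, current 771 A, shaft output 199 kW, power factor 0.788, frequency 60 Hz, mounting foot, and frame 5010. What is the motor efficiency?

90.9 %

P_out = 199 kW = 199000 W
P_in = √3·V_L·I_L·cosφ = 1.732 × 208 × 771 × 0.788 = 218873 W
η = P_out / P_in = 199000 / 218873 = 0.909 = 90.9%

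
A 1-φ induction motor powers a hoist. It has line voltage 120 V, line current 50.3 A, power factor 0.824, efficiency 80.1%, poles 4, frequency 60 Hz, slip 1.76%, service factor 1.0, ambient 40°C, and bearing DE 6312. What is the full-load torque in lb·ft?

15.9 lb·ft

P_in = V·I·cosφ = 120 × 50.3 × 0.824 = 4974 W
P_out = η·P_in = 0.801 × 4974 = 3984 W
n_s = 120×60/4 = 1800 rpm; n = 1800×(1−0.0176) = 1768 rpm
ω = 2π×1768/60 = 185.1 rad/s
τ = P_out/ω = 3984/185.1 = 21.52 N·m
In lb·ft: 21.52/1.356 = 15.9 lb·ft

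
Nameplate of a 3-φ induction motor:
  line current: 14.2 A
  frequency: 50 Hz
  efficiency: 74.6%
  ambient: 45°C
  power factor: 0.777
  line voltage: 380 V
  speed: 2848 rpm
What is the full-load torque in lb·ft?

P_in = √3·V·I·cosφ = 1.732 × 380 × 14.2 × 0.777 = 7262 W
P_out = η·P_in = 0.746 × 7262 = 5417 W
n = 2848 rpm
ω = 2π×2848/60 = 298.2 rad/s
τ = P_out/ω = 5417/298.2 = 18.17 N·m
In lb·ft: 18.17/1.356 = 13.4 lb·ft

13.4 lb·ft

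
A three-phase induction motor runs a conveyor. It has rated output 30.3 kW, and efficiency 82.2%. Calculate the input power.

P_out = 30300 W
P_in = P_out/η = 30300/0.822 = 36861 W = 36.9 kW

36.9 kW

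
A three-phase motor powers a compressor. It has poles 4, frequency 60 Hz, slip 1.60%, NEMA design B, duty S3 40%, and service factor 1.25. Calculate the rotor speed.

1771 rpm

n_s = 120f/p = 120×60/4 = 1800 rpm
n = n_s(1 − s) = 1800 × (1 − 0.016) = 1771 rpm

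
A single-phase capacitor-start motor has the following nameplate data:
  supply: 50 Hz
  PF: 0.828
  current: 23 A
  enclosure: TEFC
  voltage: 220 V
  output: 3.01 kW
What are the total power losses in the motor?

P_in = V·I·cosφ = 220×23×0.828 = 4190 W
P_out = 3010 W
Losses = P_in − P_out = 4190 − 3010 = 1180 W

1.18 kW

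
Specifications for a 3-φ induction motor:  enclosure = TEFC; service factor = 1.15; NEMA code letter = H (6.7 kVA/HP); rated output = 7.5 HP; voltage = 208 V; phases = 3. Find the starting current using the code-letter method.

139 A

S_LR = 6.7 × 7.5 = 50.25 kVA
I_LR = S_LR/(√3·V_L) = 50250/(1.732×208) = 139 A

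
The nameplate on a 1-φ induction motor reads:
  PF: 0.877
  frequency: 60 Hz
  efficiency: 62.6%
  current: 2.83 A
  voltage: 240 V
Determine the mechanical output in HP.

P_in = V·I·cosφ = 240 × 2.83 × 0.877 = 596 W
P_out = η·P_in = 0.626 × 596 = 373 W
= 373/746 = 0.5 HP

0.5 HP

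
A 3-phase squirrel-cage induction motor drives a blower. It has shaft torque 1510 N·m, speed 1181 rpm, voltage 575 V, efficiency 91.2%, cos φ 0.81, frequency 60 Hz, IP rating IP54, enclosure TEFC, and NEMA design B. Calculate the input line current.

254 A

ω = 2π×1181/60 = 123.7 rad/s; P_out = τω = 1510 × 123.7 = 186787 W
P_in = P_out / η = 186787 / 0.912 = 204810 W
I_L = P_in / (√3·V_L·cosφ) = 204810 / (1.732 × 575 × 0.81) = 254 A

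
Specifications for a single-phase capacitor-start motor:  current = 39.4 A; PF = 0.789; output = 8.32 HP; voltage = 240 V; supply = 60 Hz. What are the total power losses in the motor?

P_in = V·I·cosφ = 240×39.4×0.789 = 7461 W
P_out = 8.32×746 = 6207 W
Losses = P_in − P_out = 7461 − 6207 = 1254 W

1.25 kW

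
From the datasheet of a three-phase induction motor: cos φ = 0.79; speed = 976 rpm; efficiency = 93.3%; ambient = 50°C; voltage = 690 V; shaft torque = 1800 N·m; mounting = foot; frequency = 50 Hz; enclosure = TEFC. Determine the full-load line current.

209 A

ω = 2π×976/60 = 102.2 rad/s; P_out = τω = 1800 × 102.2 = 183960 W
P_in = P_out / η = 183960 / 0.933 = 197170 W
I_L = P_in / (√3·V_L·cosφ) = 197170 / (1.732 × 690 × 0.79) = 209 A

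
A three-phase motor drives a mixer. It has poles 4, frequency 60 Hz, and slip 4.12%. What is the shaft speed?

1726 rpm

n_s = 120f/p = 120×60/4 = 1800 rpm
n = n_s(1 − s) = 1800 × (1 − 0.0412) = 1726 rpm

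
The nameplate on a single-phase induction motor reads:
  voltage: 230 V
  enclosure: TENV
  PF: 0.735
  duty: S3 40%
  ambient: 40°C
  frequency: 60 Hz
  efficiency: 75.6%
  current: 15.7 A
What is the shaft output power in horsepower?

2.69 HP

P_in = V·I·cosφ = 230 × 15.7 × 0.735 = 2654 W
P_out = η·P_in = 0.756 × 2654 = 2006 W
= 2006/746 = 2.69 HP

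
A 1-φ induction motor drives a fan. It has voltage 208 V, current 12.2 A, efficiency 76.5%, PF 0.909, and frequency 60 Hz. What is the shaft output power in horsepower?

P_in = V·I·cosφ = 208 × 12.2 × 0.909 = 2307 W
P_out = η·P_in = 0.765 × 2307 = 1765 W
= 1765/746 = 2.37 HP

2.37 HP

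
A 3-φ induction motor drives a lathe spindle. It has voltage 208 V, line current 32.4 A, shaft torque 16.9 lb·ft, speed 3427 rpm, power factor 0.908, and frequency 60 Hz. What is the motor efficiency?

τ = 16.9 lb·ft × 1.356 = 22.92 N·m
ω = 2π × 3427/60 = 358.9 rad/s; P_out = τω = 22.92 × 358.9 = 8226 W
P_in = √3·V_L·I_L·cosφ = 1.732 × 208 × 32.4 × 0.908 = 10598 W
η = P_out / P_in = 8226 / 10598 = 0.776 = 77.6%

77.6 %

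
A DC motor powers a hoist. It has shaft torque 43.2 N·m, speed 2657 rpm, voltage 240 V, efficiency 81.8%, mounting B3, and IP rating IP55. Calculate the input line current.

61.2 A

ω = 2π×2657/60 = 278.2 rad/s; P_out = τω = 43.2 × 278.2 = 12018 W
P_in = P_out / η = 12018 / 0.818 = 14692 W
I = P_in / V = 14692 / 240 = 61.2 A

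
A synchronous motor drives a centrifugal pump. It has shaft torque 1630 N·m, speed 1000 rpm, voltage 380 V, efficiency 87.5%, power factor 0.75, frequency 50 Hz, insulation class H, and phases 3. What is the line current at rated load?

ω = 2π×1000/60 = 104.7 rad/s; P_out = τω = 1630 × 104.7 = 170661 W
P_in = P_out / η = 170661 / 0.875 = 195041 W
I_L = P_in / (√3·V_L·cosφ) = 195041 / (1.732 × 380 × 0.75) = 395 A

395 A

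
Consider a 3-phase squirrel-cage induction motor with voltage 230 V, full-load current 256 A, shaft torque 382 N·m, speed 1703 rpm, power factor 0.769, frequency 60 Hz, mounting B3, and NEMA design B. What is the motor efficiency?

86.9 %

ω = 2π × 1703/60 = 178.3 rad/s; P_out = τω = 382 × 178.3 = 68111 W
P_in = √3·V_L·I_L·cosφ = 1.732 × 230 × 256 × 0.769 = 78423 W
η = P_out / P_in = 68111 / 78423 = 0.869 = 86.9%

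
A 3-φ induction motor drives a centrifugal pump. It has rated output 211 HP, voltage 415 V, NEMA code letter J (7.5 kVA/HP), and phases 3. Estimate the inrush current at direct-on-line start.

S_LR = 7.5 × 211 = 1582.5 kVA
I_LR = S_LR/(√3·V_L) = 1582500/(1.732×415) = 2200 A

2200 A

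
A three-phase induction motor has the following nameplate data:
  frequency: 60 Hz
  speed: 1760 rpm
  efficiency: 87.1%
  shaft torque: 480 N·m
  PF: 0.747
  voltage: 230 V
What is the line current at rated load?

341 A

ω = 2π×1760/60 = 184.3 rad/s; P_out = τω = 480 × 184.3 = 88464 W
P_in = P_out / η = 88464 / 0.871 = 101566 W
I_L = P_in / (√3·V_L·cosφ) = 101566 / (1.732 × 230 × 0.747) = 341 A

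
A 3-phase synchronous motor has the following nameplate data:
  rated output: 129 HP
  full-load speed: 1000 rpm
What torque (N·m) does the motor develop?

919 N·m

P_out = 129 × 746 = 96234 W
ω = 2π × 1000/60 = 104.7 rad/s
τ = P_out/ω = 96234/104.7 = 919 N·m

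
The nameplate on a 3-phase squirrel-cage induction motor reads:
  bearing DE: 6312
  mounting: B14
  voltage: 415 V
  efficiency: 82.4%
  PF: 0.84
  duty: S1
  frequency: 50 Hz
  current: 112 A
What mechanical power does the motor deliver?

55.7 kW

P_in = √3·V·I·cosφ = 1.732 × 415 × 112 × 0.84 = 67623 W
P_out = η·P_in = 0.824 × 67623 = 55721 W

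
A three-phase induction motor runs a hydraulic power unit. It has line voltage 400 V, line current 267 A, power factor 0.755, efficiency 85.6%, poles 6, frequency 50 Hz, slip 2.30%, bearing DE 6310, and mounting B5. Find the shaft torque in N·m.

1170 N·m

P_in = √3·V·I·cosφ = 1.732 × 400 × 267 × 0.755 = 139658 W
P_out = η·P_in = 0.856 × 139658 = 119547 W
n_s = 120×50/6 = 1000 rpm; n = 1000×(1−0.023) = 977 rpm
ω = 2π×977/60 = 102.3 rad/s
τ = P_out/ω = 119547/102.3 = 1170 N·m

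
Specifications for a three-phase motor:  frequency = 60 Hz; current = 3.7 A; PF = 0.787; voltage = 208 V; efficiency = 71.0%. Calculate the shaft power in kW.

P_in = √3·V·I·cosφ = 1.732 × 208 × 3.7 × 0.787 = 1049 W
P_out = η·P_in = 0.71 × 1049 = 745 W

0.745 kW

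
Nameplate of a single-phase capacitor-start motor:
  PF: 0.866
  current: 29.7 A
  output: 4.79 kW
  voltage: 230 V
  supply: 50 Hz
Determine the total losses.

P_in = V·I·cosφ = 230×29.7×0.866 = 5916 W
P_out = 4790 W
Losses = P_in − P_out = 5916 − 4790 = 1126 W

1130 W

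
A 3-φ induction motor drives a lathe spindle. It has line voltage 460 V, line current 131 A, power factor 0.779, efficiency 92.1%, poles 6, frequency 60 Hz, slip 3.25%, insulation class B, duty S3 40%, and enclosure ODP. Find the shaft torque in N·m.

616 N·m

P_in = √3·V·I·cosφ = 1.732 × 460 × 131 × 0.779 = 81304 W
P_out = η·P_in = 0.921 × 81304 = 74881 W
n_s = 120×60/6 = 1200 rpm; n = 1200×(1−0.0325) = 1161 rpm
ω = 2π×1161/60 = 121.6 rad/s
τ = P_out/ω = 74881/121.6 = 616 N·m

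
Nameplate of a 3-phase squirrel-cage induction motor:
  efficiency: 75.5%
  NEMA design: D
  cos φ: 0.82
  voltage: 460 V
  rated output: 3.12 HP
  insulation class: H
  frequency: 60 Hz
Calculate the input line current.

4.72 A

P_out = 3.12 × 746 = 2328 W
P_in = P_out / η = 2328 / 0.755 = 3083 W
I_L = P_in / (√3·V_L·cosφ) = 3083 / (1.732 × 460 × 0.82) = 4.72 A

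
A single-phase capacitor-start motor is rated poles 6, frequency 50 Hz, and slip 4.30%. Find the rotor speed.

957 rpm

n_s = 120f/p = 120×50/6 = 1000 rpm
n = n_s(1 − s) = 1000 × (1 − 0.043) = 957 rpm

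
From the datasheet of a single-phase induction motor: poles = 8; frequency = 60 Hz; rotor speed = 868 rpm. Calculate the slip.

n_s = 120f/p = 120×60/8 = 900 rpm
s = (n_s − n)/n_s = (900 − 868)/900 = 0.0356

3.56 %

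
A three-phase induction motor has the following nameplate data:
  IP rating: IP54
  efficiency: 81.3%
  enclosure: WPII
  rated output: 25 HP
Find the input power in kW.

P_out = 25 × 746 = 18650 W
P_in = P_out/η = 18650/0.813 = 22940 W = 22.9 kW

22.9 kW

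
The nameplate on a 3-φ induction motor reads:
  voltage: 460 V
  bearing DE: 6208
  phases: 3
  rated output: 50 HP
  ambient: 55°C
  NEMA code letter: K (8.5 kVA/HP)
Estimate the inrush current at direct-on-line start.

S_LR = 8.5 × 50 = 425 kVA
I_LR = S_LR/(√3·V_L) = 425000/(1.732×460) = 533 A

533 A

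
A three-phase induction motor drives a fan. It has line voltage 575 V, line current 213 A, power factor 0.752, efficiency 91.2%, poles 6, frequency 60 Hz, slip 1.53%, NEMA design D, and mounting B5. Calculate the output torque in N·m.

1180 N·m

P_in = √3·V·I·cosφ = 1.732 × 575 × 213 × 0.752 = 159519 W
P_out = η·P_in = 0.912 × 159519 = 145481 W
n_s = 120×60/6 = 1200 rpm; n = 1200×(1−0.0153) = 1182 rpm
ω = 2π×1182/60 = 123.8 rad/s
τ = P_out/ω = 145481/123.8 = 1180 N·m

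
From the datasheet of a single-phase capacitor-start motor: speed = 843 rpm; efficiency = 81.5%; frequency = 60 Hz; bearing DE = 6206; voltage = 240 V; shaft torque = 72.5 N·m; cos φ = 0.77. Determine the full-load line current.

ω = 2π×843/60 = 88.28 rad/s; P_out = τω = 72.5 × 88.28 = 6400 W
P_in = P_out / η = 6400 / 0.815 = 7853 W
I = P_in / (V·cosφ) = 7853 / (240 × 0.77) = 42.5 A

42.5 A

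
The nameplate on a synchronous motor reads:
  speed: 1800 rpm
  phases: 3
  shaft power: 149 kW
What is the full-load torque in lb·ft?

583 lb·ft

ω = 2π × 1800/60 = 188.5 rad/s
τ = P/ω = 149000/188.5 = 790.5 N·m
In lb·ft: 790.5/1.356 = 583 lb·ft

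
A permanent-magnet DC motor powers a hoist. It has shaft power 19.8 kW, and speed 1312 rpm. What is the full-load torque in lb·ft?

ω = 2π × 1312/60 = 137.4 rad/s
τ = P/ω = 19800/137.4 = 144.1 N·m
In lb·ft: 144.1/1.356 = 106 lb·ft

106 lb·ft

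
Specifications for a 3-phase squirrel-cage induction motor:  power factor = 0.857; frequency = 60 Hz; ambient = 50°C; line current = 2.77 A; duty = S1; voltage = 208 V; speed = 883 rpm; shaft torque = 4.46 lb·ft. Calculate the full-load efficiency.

65.4 %

τ = 4.46 lb·ft × 1.356 = 6.048 N·m
ω = 2π × 883/60 = 92.47 rad/s; P_out = τω = 6.048 × 92.47 = 559 W
P_in = √3·V_L·I_L·cosφ = 1.732 × 208 × 2.77 × 0.857 = 855 W
η = P_out / P_in = 559 / 855 = 0.654 = 65.4%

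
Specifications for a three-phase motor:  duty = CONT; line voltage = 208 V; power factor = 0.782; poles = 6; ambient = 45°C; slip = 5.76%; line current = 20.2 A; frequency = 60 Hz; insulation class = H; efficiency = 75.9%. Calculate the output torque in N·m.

36.5 N·m

P_in = √3·V·I·cosφ = 1.732 × 208 × 20.2 × 0.782 = 5691 W
P_out = η·P_in = 0.759 × 5691 = 4319 W
n_s = 120×60/6 = 1200 rpm; n = 1200×(1−0.0576) = 1131 rpm
ω = 2π×1131/60 = 118.4 rad/s
τ = P_out/ω = 4319/118.4 = 36.5 N·m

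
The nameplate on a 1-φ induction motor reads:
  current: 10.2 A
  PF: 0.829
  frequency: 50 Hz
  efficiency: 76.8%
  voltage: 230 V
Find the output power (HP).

2 HP

P_in = V·I·cosφ = 230 × 10.2 × 0.829 = 1945 W
P_out = η·P_in = 0.768 × 1945 = 1494 W
= 1494/746 = 2 HP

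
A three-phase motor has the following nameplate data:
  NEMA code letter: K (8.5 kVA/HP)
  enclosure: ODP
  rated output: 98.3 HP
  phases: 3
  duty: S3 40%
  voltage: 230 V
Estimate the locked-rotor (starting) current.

2100 A

S_LR = 8.5 × 98.3 = 835.55 kVA
I_LR = S_LR/(√3·V_L) = 835550/(1.732×230) = 2100 A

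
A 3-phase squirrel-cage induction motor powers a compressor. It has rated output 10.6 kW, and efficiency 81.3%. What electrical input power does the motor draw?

P_out = 10600 W
P_in = P_out/η = 10600/0.813 = 13038 W = 13 kW

13 kW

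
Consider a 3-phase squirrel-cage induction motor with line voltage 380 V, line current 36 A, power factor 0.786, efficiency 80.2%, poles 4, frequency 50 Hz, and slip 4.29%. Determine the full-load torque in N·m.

99.3 N·m

P_in = √3·V·I·cosφ = 1.732 × 380 × 36 × 0.786 = 18623 W
P_out = η·P_in = 0.802 × 18623 = 14936 W
n_s = 120×50/4 = 1500 rpm; n = 1500×(1−0.0429) = 1436 rpm
ω = 2π×1436/60 = 150.4 rad/s
τ = P_out/ω = 14936/150.4 = 99.3 N·m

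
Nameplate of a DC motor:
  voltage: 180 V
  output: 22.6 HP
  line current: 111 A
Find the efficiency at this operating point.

P_out = 22.6 × 746 = 16860 W
P_in = V·I = 180 × 111 = 19980 W
η = P_out / P_in = 16860 / 19980 = 0.844 = 84.4%

84.4 %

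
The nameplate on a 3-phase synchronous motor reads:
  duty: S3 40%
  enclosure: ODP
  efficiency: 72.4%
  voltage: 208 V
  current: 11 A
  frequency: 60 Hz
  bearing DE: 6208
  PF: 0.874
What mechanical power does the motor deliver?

2.51 kW

P_in = √3·V·I·cosφ = 1.732 × 208 × 11 × 0.874 = 3464 W
P_out = η·P_in = 0.724 × 3464 = 2508 W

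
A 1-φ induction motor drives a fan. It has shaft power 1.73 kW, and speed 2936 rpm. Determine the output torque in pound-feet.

4.15 lb·ft

ω = 2π × 2936/60 = 307.5 rad/s
τ = P/ω = 1730/307.5 = 5.626 N·m
In lb·ft: 5.626/1.356 = 4.15 lb·ft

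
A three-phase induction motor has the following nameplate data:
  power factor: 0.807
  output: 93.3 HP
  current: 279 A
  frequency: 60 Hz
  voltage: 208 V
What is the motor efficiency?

85.8 %

P_out = 93.3 × 746 = 69602 W
P_in = √3·V_L·I_L·cosφ = 1.732 × 208 × 279 × 0.807 = 81113 W
η = P_out / P_in = 69602 / 81113 = 0.858 = 85.8%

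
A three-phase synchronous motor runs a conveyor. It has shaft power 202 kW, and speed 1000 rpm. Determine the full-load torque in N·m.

1930 N·m

ω = 2π × 1000/60 = 104.7 rad/s
τ = P/ω = 202000/104.7 = 1930 N·m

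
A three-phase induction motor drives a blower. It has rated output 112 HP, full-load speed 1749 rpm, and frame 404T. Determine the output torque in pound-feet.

336 lb·ft

P_out = 112 × 746 = 83552 W
ω = 2π × 1749/60 = 183.2 rad/s
τ = P_out/ω = 83552/183.2 = 456.1 N·m
In lb·ft: 456.1/1.356 = 336 lb·ft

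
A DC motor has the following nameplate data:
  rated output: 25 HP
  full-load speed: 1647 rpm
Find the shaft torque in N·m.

108 N·m

P_out = 25 × 746 = 18650 W
ω = 2π × 1647/60 = 172.5 rad/s
τ = P_out/ω = 18650/172.5 = 108 N·m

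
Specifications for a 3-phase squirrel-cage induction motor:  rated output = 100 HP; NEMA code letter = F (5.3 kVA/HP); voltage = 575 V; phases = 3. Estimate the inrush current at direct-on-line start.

S_LR = 5.3 × 100 = 530 kVA
I_LR = S_LR/(√3·V_L) = 530000/(1.732×575) = 532 A

532 A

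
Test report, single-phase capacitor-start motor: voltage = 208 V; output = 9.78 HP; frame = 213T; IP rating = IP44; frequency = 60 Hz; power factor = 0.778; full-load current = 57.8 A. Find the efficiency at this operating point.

P_out = 9.78 × 746 = 7296 W
P_in = V·I·cosφ = 208 × 57.8 × 0.778 = 9353 W
η = P_out / P_in = 7296 / 9353 = 0.780 = 78.0%

78.0 %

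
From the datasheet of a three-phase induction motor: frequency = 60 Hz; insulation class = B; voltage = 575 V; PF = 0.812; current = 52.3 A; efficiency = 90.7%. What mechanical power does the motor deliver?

38.4 kW

P_in = √3·V·I·cosφ = 1.732 × 575 × 52.3 × 0.812 = 42293 W
P_out = η·P_in = 0.907 × 42293 = 38360 W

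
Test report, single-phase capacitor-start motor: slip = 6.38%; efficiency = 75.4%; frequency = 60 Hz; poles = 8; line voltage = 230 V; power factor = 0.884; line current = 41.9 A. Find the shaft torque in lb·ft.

P_in = V·I·cosφ = 230 × 41.9 × 0.884 = 8519 W
P_out = η·P_in = 0.754 × 8519 = 6423 W
n_s = 120×60/8 = 900 rpm; n = 900×(1−0.0638) = 843 rpm
ω = 2π×843/60 = 88.28 rad/s
τ = P_out/ω = 6423/88.28 = 72.76 N·m
In lb·ft: 72.76/1.356 = 53.7 lb·ft

53.7 lb·ft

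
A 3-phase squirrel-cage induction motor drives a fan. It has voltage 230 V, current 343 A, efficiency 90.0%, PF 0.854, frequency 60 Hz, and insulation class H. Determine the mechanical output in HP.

P_in = √3·V·I·cosφ = 1.732 × 230 × 343 × 0.854 = 116688 W
P_out = η·P_in = 0.9 × 116688 = 105019 W
= 105019/746 = 141 HP

141 HP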